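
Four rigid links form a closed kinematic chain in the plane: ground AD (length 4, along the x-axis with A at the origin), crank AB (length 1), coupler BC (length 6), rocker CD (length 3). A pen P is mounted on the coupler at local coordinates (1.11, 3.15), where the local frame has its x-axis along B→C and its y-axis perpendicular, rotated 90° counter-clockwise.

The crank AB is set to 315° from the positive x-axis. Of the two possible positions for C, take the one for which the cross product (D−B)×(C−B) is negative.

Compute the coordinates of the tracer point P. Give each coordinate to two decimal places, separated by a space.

2.16 2.30

A=(0,0), D=(4.00,0)
B = A + 1.00·(cos315°, sin315°) = (0.7071, -0.7071)
|BD| = 3.3680
circle(B,6.00) ∩ circle(D,3.00): a=5.6923, h=1.8966
  candidates: C₊=(5.8744,2.3424) cross=6.388; C₋=(6.6708,-1.3664) cross=-6.388
  mode - wants cross < 0 → take C=(6.6708,-1.3664) (cross=-6.388)
ex = (C−B)/|BC| = (0.9939,-0.1099); ey = (0.1099,0.9939)
P = B + 1.11·ex + 3.15·ey = (2.1565,2.3019)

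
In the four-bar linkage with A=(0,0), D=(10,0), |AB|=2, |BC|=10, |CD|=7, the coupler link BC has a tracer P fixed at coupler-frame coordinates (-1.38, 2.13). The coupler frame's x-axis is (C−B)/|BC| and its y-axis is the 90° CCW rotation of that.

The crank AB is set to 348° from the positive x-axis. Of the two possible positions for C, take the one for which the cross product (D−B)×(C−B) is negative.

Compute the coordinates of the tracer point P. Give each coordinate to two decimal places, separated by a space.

A=(0,0), D=(10.00,0)
B = A + 2.00·(cos348°, sin348°) = (1.9563, -0.4158)
|BD| = 8.0544
circle(B,10.00) ∩ circle(D,7.00): a=7.1932, h=6.9468
  candidates: C₊=(8.7812,6.8931) cross=55.953; C₋=(9.4985,-6.9820) cross=-55.953
  mode - wants cross < 0 → take C=(9.4985,-6.9820) (cross=-55.953)
ex = (C−B)/|BC| = (0.7542,-0.6566); ey = (0.6566,0.7542)
P = B + -1.38·ex + 2.13·ey = (2.3141,2.0968)

2.31 2.10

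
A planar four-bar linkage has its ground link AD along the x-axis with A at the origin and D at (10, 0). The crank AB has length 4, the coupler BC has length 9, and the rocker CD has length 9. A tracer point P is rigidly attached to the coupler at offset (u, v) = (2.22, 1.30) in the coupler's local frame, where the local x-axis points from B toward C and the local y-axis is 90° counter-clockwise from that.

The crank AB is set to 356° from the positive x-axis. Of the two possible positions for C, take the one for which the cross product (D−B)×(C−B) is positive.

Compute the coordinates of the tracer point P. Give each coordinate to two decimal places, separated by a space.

A=(0,0), D=(10.00,0)
B = A + 4.00·(cos356°, sin356°) = (3.9903, -0.2790)
|BD| = 6.0162
circle(B,9.00) ∩ circle(D,9.00): a=3.0081, h=8.4824
  candidates: C₊=(6.6017,8.3338) cross=51.032; C₋=(7.3885,-8.6128) cross=-51.032
  mode + wants cross > 0 → take C=(6.6017,8.3338) (cross=51.032)
ex = (C−B)/|BC| = (0.2902,0.9570); ey = (-0.9570,0.2902)
P = B + 2.22·ex + 1.30·ey = (3.3903,2.2227)

3.39 2.22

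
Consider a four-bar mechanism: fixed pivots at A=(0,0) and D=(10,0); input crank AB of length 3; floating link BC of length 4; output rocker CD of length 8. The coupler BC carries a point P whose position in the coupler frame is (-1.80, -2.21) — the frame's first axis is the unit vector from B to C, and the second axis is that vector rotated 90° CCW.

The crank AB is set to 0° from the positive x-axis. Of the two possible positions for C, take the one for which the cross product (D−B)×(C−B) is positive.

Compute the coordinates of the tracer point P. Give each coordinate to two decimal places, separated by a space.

5.18 -1.84

A=(0,0), D=(10.00,0)
B = A + 3.00·(cos0°, sin0°) = (3.0000, 0.0000)
|BD| = 7.0000
circle(B,4.00) ∩ circle(D,8.00): a=0.0714, h=3.9994
  candidates: C₊=(3.0714,3.9994) cross=27.996; C₋=(3.0714,-3.9994) cross=-27.996
  mode + wants cross > 0 → take C=(3.0714,3.9994) (cross=27.996)
ex = (C−B)/|BC| = (0.0179,0.9998); ey = (-0.9998,0.0179)
P = B + -1.80·ex + -2.21·ey = (5.1775,-1.8392)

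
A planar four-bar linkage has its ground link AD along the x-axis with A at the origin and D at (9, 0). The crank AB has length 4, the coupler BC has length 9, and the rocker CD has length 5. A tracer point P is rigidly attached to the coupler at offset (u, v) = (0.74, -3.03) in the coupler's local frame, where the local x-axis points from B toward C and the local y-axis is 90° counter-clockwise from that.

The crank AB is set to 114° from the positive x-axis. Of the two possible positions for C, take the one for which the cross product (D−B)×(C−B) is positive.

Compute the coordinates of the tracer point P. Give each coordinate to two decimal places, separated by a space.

-0.54 0.73

A=(0,0), D=(9.00,0)
B = A + 4.00·(cos114°, sin114°) = (-1.6269, 3.6542)
|BD| = 11.2377
circle(B,9.00) ∩ circle(D,5.00): a=8.1105, h=3.9014
  candidates: C₊=(7.3114,4.7062) cross=43.842; C₋=(4.7741,-2.6724) cross=-43.842
  mode + wants cross > 0 → take C=(7.3114,4.7062) (cross=43.842)
ex = (C−B)/|BC| = (0.9931,0.1169); ey = (-0.1169,0.9931)
P = B + 0.74·ex + -3.03·ey = (-0.5378,0.7315)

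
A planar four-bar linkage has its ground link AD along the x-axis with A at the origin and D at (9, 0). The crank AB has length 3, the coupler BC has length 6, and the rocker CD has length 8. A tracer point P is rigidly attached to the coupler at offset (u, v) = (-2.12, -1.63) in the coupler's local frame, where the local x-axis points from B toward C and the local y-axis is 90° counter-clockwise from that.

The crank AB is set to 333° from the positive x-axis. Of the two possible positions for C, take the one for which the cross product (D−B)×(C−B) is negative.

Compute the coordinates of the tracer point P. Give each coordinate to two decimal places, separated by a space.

A=(0,0), D=(9.00,0)
B = A + 3.00·(cos333°, sin333°) = (2.6730, -1.3620)
|BD| = 6.4719
circle(B,6.00) ∩ circle(D,8.00): a=1.0728, h=5.9033
  candidates: C₊=(2.4794,4.6349) cross=38.206; C₋=(4.9641,-6.9073) cross=-38.206
  mode - wants cross < 0 → take C=(4.9641,-6.9073) (cross=-38.206)
ex = (C−B)/|BC| = (0.3818,-0.9242); ey = (0.9242,0.3818)
P = B + -2.12·ex + -1.63·ey = (0.3570,-0.0250)

0.36 -0.03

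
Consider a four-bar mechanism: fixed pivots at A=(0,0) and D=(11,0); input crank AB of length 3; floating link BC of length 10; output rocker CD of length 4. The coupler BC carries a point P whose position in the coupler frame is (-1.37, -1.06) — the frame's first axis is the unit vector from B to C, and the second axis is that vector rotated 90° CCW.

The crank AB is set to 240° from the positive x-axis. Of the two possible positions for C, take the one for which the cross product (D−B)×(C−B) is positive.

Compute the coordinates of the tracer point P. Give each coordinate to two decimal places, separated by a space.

A=(0,0), D=(11.00,0)
B = A + 3.00·(cos240°, sin240°) = (-1.5000, -2.5981)
|BD| = 12.7671
circle(B,10.00) ∩ circle(D,4.00): a=9.6733, h=2.5353
  candidates: C₊=(7.4549,1.8527) cross=32.369; C₋=(8.4868,-3.1119) cross=-32.369
  mode + wants cross > 0 → take C=(7.4549,1.8527) (cross=32.369)
ex = (C−B)/|BC| = (0.8955,0.4451); ey = (-0.4451,0.8955)
P = B + -1.37·ex + -1.06·ey = (-2.2550,-4.1571)

-2.26 -4.16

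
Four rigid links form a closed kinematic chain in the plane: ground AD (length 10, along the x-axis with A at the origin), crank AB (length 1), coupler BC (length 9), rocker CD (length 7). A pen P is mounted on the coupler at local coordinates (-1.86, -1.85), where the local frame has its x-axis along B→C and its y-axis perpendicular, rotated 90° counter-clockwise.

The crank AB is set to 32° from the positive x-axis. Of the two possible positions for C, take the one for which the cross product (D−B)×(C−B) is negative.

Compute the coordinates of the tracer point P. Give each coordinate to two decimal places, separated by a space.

-1.77 0.70

A=(0,0), D=(10.00,0)
B = A + 1.00·(cos32°, sin32°) = (0.8480, 0.5299)
|BD| = 9.1673
circle(B,9.00) ∩ circle(D,7.00): a=6.3290, h=6.3988
  candidates: C₊=(7.5363,6.5521) cross=58.659; C₋=(6.7966,-6.2240) cross=-58.659
  mode - wants cross < 0 → take C=(6.7966,-6.2240) (cross=-58.659)
ex = (C−B)/|BC| = (0.6609,-0.7504); ey = (0.7504,0.6609)
P = B + -1.86·ex + -1.85·ey = (-1.7696,0.7030)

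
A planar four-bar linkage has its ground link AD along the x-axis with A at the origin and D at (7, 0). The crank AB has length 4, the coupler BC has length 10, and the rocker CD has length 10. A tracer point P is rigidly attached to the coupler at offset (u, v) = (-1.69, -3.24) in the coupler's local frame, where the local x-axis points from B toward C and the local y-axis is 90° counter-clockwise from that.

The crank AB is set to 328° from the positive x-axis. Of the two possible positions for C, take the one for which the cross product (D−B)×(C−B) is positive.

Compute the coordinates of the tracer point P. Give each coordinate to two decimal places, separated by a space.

7.00 -2.70

A=(0,0), D=(7.00,0)
B = A + 4.00·(cos328°, sin328°) = (3.3922, -2.1197)
|BD| = 4.1844
circle(B,10.00) ∩ circle(D,10.00): a=2.0922, h=9.7787
  candidates: C₊=(0.2426,7.3714) cross=40.918; C₋=(10.1496,-9.4910) cross=-40.918
  mode + wants cross > 0 → take C=(0.2426,7.3714) (cross=40.918)
ex = (C−B)/|BC| = (-0.3150,0.9491); ey = (-0.9491,-0.3150)
P = B + -1.69·ex + -3.24·ey = (6.9996,-2.7032)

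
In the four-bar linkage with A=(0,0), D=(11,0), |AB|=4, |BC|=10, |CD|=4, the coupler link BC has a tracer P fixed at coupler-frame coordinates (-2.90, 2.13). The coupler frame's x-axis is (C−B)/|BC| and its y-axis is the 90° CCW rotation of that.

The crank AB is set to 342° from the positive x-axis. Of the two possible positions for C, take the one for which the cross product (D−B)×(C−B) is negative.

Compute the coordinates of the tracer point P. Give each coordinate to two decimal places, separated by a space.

A=(0,0), D=(11.00,0)
B = A + 4.00·(cos342°, sin342°) = (3.8042, -1.2361)
|BD| = 7.3012
circle(B,10.00) ∩ circle(D,4.00): a=9.4031, h=3.4032
  candidates: C₊=(12.4954,3.7099) cross=24.847; C₋=(13.6477,-2.9982) cross=-24.847
  mode - wants cross < 0 → take C=(13.6477,-2.9982) (cross=-24.847)
ex = (C−B)/|BC| = (0.9844,-0.1762); ey = (0.1762,0.9844)
P = B + -2.90·ex + 2.13·ey = (1.3250,1.3716)

1.32 1.37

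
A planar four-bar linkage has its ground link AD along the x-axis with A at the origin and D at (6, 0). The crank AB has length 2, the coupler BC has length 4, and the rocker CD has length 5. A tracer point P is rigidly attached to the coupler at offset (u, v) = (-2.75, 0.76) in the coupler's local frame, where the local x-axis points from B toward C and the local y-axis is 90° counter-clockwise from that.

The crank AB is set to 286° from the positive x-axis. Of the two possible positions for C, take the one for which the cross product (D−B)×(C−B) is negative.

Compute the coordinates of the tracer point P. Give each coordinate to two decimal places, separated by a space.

-1.12 0.39

A=(0,0), D=(6.00,0)
B = A + 2.00·(cos286°, sin286°) = (0.5513, -1.9225)
|BD| = 5.7779
circle(B,4.00) ∩ circle(D,5.00): a=2.1102, h=3.3981
  candidates: C₊=(1.4105,1.9841) cross=19.634; C₋=(3.6719,-4.4249) cross=-19.634
  mode - wants cross < 0 → take C=(3.6719,-4.4249) (cross=-19.634)
ex = (C−B)/|BC| = (0.7801,-0.6256); ey = (0.6256,0.7801)
P = B + -2.75·ex + 0.76·ey = (-1.1187,0.3908)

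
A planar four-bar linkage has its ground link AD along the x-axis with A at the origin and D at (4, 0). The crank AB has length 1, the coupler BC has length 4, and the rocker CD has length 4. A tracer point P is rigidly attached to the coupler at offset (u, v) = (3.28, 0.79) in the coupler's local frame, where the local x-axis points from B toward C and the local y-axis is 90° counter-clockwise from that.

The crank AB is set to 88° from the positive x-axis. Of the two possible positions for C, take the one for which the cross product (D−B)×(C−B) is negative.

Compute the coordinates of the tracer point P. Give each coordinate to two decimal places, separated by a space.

1.73 -1.92

A=(0,0), D=(4.00,0)
B = A + 1.00·(cos88°, sin88°) = (0.0349, 0.9994)
|BD| = 4.0891
circle(B,4.00) ∩ circle(D,4.00): a=2.0446, h=3.4380
  candidates: C₊=(2.8577,3.8334) cross=14.058; C₋=(1.1772,-2.8340) cross=-14.058
  mode - wants cross < 0 → take C=(1.1772,-2.8340) (cross=-14.058)
ex = (C−B)/|BC| = (0.2856,-0.9584); ey = (0.9584,0.2856)
P = B + 3.28·ex + 0.79·ey = (1.7287,-1.9184)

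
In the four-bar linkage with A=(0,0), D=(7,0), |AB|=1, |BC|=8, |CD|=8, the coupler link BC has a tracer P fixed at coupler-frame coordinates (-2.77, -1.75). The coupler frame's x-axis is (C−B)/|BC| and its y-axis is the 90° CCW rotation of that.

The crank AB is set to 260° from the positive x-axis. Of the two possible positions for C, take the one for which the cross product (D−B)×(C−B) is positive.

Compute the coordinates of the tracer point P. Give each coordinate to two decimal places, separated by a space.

A=(0,0), D=(7.00,0)
B = A + 1.00·(cos260°, sin260°) = (-0.1736, -0.9848)
|BD| = 7.2409
circle(B,8.00) ∩ circle(D,8.00): a=3.6205, h=7.1339
  candidates: C₊=(2.4429,6.5752) cross=51.656; C₋=(4.3834,-7.5600) cross=-51.656
  mode + wants cross > 0 → take C=(2.4429,6.5752) (cross=51.656)
ex = (C−B)/|BC| = (0.3271,0.9450); ey = (-0.9450,0.3271)
P = B + -2.77·ex + -1.75·ey = (0.5741,-4.1748)

0.57 -4.17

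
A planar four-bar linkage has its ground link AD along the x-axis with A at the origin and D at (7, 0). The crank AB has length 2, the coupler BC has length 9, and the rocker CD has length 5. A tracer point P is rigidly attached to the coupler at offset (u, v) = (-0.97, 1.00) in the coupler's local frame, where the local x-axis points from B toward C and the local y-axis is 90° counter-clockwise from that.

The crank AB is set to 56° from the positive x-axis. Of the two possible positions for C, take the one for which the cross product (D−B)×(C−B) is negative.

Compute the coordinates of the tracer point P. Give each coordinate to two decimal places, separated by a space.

1.20 3.05

A=(0,0), D=(7.00,0)
B = A + 2.00·(cos56°, sin56°) = (1.1184, 1.6581)
|BD| = 6.1109
circle(B,9.00) ∩ circle(D,5.00): a=7.6374, h=4.7613
  candidates: C₊=(9.7612,4.1684) cross=29.095; C₋=(7.1774,-4.9969) cross=-29.095
  mode - wants cross < 0 → take C=(7.1774,-4.9969) (cross=-29.095)
ex = (C−B)/|BC| = (0.6732,-0.7394); ey = (0.7394,0.6732)
P = B + -0.97·ex + 1.00·ey = (1.2048,3.0486)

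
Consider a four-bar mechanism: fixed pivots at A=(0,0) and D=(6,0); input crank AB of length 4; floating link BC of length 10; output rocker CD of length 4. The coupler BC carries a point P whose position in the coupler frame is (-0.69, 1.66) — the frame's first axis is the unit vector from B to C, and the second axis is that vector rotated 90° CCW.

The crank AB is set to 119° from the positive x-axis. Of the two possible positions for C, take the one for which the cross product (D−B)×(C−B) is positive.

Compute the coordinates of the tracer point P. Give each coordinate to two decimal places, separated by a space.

-2.62 5.16

A=(0,0), D=(6.00,0)
B = A + 4.00·(cos119°, sin119°) = (-1.9392, 3.4985)
|BD| = 8.6759
circle(B,10.00) ∩ circle(D,4.00): a=9.1789, h=3.9682
  candidates: C₊=(8.0605,3.4285) cross=34.428; C₋=(4.8602,-3.8342) cross=-34.428
  mode + wants cross > 0 → take C=(8.0605,3.4285) (cross=34.428)
ex = (C−B)/|BC| = (1.0000,-0.0070); ey = (0.0070,1.0000)
P = B + -0.69·ex + 1.66·ey = (-2.6176,5.1633)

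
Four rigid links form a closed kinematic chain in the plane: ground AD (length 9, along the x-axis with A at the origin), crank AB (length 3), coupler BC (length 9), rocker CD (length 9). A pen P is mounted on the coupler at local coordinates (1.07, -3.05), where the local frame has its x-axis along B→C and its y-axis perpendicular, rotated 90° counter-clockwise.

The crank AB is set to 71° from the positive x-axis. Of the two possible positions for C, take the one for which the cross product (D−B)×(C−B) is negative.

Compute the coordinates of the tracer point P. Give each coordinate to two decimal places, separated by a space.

A=(0,0), D=(9.00,0)
B = A + 3.00·(cos71°, sin71°) = (0.9767, 2.8366)
|BD| = 8.5100
circle(B,9.00) ∩ circle(D,9.00): a=4.2550, h=7.9306
  candidates: C₊=(7.6318,8.8954) cross=67.489; C₋=(2.3449,-6.0588) cross=-67.489
  mode - wants cross < 0 → take C=(2.3449,-6.0588) (cross=-67.489)
ex = (C−B)/|BC| = (0.1520,-0.9884); ey = (0.9884,0.1520)
P = B + 1.07·ex + -3.05·ey = (-1.8752,1.3153)

-1.88 1.32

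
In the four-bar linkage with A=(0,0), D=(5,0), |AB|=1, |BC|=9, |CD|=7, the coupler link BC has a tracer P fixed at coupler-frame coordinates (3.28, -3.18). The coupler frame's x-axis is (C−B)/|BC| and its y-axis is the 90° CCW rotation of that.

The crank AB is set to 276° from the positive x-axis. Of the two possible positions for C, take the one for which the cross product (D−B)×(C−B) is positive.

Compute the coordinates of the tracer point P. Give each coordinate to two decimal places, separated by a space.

4.45 0.42

A=(0,0), D=(5.00,0)
B = A + 1.00·(cos276°, sin276°) = (0.1045, -0.9945)
|BD| = 4.9955
circle(B,9.00) ∩ circle(D,7.00): a=5.7006, h=6.9644
  candidates: C₊=(4.3045,6.9654) cross=34.790; C₋=(7.0776,-6.6846) cross=-34.790
  mode + wants cross > 0 → take C=(4.3045,6.9654) (cross=34.790)
ex = (C−B)/|BC| = (0.4667,0.8844); ey = (-0.8844,0.4667)
P = B + 3.28·ex + -3.18·ey = (4.4477,0.4224)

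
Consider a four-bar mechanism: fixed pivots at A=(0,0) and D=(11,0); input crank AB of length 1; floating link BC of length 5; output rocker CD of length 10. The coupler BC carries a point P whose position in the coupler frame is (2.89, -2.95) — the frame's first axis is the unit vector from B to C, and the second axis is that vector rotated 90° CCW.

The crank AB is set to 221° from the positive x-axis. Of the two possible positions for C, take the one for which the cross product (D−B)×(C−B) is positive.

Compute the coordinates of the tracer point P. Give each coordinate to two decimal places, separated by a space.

A=(0,0), D=(11.00,0)
B = A + 1.00·(cos221°, sin221°) = (-0.7547, -0.6561)
|BD| = 11.7730
circle(B,5.00) ∩ circle(D,10.00): a=2.7012, h=4.2075
  candidates: C₊=(1.7079,3.6955) cross=49.535; C₋=(2.1768,-4.7065) cross=-49.535
  mode + wants cross > 0 → take C=(1.7079,3.6955) (cross=49.535)
ex = (C−B)/|BC| = (0.4925,0.8703); ey = (-0.8703,0.4925)
P = B + 2.89·ex + -2.95·ey = (3.2361,0.4062)

3.24 0.41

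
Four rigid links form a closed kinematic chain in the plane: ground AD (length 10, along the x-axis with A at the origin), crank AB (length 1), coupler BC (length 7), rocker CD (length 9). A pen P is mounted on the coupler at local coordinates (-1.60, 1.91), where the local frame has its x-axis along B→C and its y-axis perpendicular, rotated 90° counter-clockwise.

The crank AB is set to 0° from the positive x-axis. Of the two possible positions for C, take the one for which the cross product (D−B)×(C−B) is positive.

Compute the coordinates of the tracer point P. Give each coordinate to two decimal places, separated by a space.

-1.38 -0.73

A=(0,0), D=(10.00,0)
B = A + 1.00·(cos0°, sin0°) = (1.0000, 0.0000)
|BD| = 9.0000
circle(B,7.00) ∩ circle(D,9.00): a=2.7222, h=6.4490
  candidates: C₊=(3.7222,6.4490) cross=58.041; C₋=(3.7222,-6.4490) cross=-58.041
  mode + wants cross > 0 → take C=(3.7222,6.4490) (cross=58.041)
ex = (C−B)/|BC| = (0.3889,0.9213); ey = (-0.9213,0.3889)
P = B + -1.60·ex + 1.91·ey = (-1.3819,-0.7313)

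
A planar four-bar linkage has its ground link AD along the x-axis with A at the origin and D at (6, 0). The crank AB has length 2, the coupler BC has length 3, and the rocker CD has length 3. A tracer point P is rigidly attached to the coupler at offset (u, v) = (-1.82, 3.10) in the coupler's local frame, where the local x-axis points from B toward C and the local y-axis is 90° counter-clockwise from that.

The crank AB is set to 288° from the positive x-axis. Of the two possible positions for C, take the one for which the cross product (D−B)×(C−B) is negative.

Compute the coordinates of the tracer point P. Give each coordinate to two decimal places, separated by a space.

A=(0,0), D=(6.00,0)
B = A + 2.00·(cos288°, sin288°) = (0.6180, -1.9021)
|BD| = 5.7082
circle(B,3.00) ∩ circle(D,3.00): a=2.8541, h=0.9242
  candidates: C₊=(3.0011,-0.0797) cross=5.275; C₋=(3.6170,-1.8224) cross=-5.275
  mode - wants cross < 0 → take C=(3.6170,-1.8224) (cross=-5.275)
ex = (C−B)/|BC| = (0.9996,0.0266); ey = (-0.0266,0.9996)
P = B + -1.82·ex + 3.10·ey = (-1.2837,1.1484)

-1.28 1.15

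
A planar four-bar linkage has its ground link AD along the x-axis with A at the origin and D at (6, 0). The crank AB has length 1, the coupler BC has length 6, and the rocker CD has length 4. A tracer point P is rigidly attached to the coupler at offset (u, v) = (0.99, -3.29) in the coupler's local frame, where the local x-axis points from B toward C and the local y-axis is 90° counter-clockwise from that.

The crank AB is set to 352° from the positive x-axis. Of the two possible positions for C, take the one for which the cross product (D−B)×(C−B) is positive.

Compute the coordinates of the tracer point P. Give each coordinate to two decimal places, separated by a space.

A=(0,0), D=(6.00,0)
B = A + 1.00·(cos352°, sin352°) = (0.9903, -0.1392)
|BD| = 5.0117
circle(B,6.00) ∩ circle(D,4.00): a=4.5012, h=3.9673
  candidates: C₊=(5.3795,3.9516) cross=19.883; C₋=(5.5999,-3.9799) cross=-19.883
  mode + wants cross > 0 → take C=(5.3795,3.9516) (cross=19.883)
ex = (C−B)/|BC| = (0.7315,0.6818); ey = (-0.6818,0.7315)
P = B + 0.99·ex + -3.29·ey = (3.9576,-1.8710)

3.96 -1.87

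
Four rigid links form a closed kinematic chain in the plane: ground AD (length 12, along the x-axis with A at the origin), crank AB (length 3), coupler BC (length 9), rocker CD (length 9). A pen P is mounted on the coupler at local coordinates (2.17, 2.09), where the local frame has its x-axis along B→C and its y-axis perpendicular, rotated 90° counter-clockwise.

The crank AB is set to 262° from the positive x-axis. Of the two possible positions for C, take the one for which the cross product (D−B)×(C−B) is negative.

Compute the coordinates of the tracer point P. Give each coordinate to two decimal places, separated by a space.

2.52 -2.32

A=(0,0), D=(12.00,0)
B = A + 3.00·(cos262°, sin262°) = (-0.4175, -2.9708)
|BD| = 12.7679
circle(B,9.00) ∩ circle(D,9.00): a=6.3840, h=6.3439
  candidates: C₊=(4.3152,4.6844) cross=80.998; C₋=(7.2673,-7.6552) cross=-80.998
  mode - wants cross < 0 → take C=(7.2673,-7.6552) (cross=-80.998)
ex = (C−B)/|BC| = (0.8539,-0.5205); ey = (0.5205,0.8539)
P = B + 2.17·ex + 2.09·ey = (2.5232,-2.3157)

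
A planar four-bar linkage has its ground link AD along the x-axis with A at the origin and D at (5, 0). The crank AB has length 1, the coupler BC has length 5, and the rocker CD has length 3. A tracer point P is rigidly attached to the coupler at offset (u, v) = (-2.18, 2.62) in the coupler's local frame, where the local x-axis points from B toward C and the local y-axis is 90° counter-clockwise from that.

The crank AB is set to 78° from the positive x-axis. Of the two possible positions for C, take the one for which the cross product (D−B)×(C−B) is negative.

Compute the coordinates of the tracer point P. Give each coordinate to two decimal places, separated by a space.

0.63 4.36

A=(0,0), D=(5.00,0)
B = A + 1.00·(cos78°, sin78°) = (0.2079, 0.9781)
|BD| = 4.8909
circle(B,5.00) ∩ circle(D,3.00): a=4.0811, h=2.8886
  candidates: C₊=(4.7843,2.9922) cross=14.128; C₋=(3.6289,-2.6683) cross=-14.128
  mode - wants cross < 0 → take C=(3.6289,-2.6683) (cross=-14.128)
ex = (C−B)/|BC| = (0.6842,-0.7293); ey = (0.7293,0.6842)
P = B + -2.18·ex + 2.62·ey = (0.6271,4.3606)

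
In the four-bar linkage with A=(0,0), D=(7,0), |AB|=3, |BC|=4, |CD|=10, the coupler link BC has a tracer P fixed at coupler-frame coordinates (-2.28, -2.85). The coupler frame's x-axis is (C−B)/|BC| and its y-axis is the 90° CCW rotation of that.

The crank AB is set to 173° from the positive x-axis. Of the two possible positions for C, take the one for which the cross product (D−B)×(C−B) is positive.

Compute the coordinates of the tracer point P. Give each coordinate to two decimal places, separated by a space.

-0.73 -2.51

A=(0,0), D=(7.00,0)
B = A + 3.00·(cos173°, sin173°) = (-2.9776, 0.3656)
|BD| = 9.9843
circle(B,4.00) ∩ circle(D,10.00): a=0.7856, h=3.9221
  candidates: C₊=(-2.0490,4.2563) cross=39.160; C₋=(-2.3362,-3.5826) cross=-39.160
  mode + wants cross > 0 → take C=(-2.0490,4.2563) (cross=39.160)
ex = (C−B)/|BC| = (0.2322,0.9727); ey = (-0.9727,0.2322)
P = B + -2.28·ex + -2.85·ey = (-0.7349,-2.5138)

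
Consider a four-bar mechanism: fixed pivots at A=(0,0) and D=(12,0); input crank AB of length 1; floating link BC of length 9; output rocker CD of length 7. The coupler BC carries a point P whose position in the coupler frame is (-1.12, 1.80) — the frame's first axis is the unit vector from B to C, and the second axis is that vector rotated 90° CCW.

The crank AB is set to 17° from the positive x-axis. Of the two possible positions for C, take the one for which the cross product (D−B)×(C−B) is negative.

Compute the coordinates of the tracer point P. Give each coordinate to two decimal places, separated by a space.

A=(0,0), D=(12.00,0)
B = A + 1.00·(cos17°, sin17°) = (0.9563, 0.2924)
|BD| = 11.0476
circle(B,9.00) ∩ circle(D,7.00): a=6.9721, h=5.6912
  candidates: C₊=(8.0765,5.7971) cross=62.874; C₋=(7.7753,-5.5814) cross=-62.874
  mode - wants cross < 0 → take C=(7.7753,-5.5814) (cross=-62.874)
ex = (C−B)/|BC| = (0.7577,-0.6526); ey = (0.6526,0.7577)
P = B + -1.12·ex + 1.80·ey = (1.2825,2.3871)

1.28 2.39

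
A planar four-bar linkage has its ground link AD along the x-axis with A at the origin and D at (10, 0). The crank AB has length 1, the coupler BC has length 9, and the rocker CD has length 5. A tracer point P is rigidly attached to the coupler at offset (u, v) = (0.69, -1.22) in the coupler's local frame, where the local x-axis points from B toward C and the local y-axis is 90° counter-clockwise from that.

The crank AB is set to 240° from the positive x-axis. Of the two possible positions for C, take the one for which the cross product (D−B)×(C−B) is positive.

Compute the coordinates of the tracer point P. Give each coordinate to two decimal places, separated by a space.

A=(0,0), D=(10.00,0)
B = A + 1.00·(cos240°, sin240°) = (-0.5000, -0.8660)
|BD| = 10.5357
circle(B,9.00) ∩ circle(D,5.00): a=7.9255, h=4.2646
  candidates: C₊=(7.0481,4.0356) cross=44.931; C₋=(7.7492,-4.4647) cross=-44.931
  mode + wants cross > 0 → take C=(7.0481,4.0356) (cross=44.931)
ex = (C−B)/|BC| = (0.8387,0.5446); ey = (-0.5446,0.8387)
P = B + 0.69·ex + -1.22·ey = (0.7431,-1.5134)

0.74 -1.51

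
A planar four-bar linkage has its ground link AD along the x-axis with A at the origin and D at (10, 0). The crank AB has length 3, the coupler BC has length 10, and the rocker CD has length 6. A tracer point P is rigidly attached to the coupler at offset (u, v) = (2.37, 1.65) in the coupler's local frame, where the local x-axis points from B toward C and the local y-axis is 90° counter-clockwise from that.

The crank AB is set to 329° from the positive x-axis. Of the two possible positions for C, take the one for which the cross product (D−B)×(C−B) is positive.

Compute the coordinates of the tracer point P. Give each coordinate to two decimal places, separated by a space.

A=(0,0), D=(10.00,0)
B = A + 3.00·(cos329°, sin329°) = (2.5715, -1.5451)
|BD| = 7.5875
circle(B,10.00) ∩ circle(D,6.00): a=8.0112, h=5.9850
  candidates: C₊=(9.1961,5.9459) cross=45.411; C₋=(11.6336,-5.7733) cross=-45.411
  mode + wants cross > 0 → take C=(9.1961,5.9459) (cross=45.411)
ex = (C−B)/|BC| = (0.6625,0.7491); ey = (-0.7491,0.6625)
P = B + 2.37·ex + 1.65·ey = (2.9055,1.3233)

2.91 1.32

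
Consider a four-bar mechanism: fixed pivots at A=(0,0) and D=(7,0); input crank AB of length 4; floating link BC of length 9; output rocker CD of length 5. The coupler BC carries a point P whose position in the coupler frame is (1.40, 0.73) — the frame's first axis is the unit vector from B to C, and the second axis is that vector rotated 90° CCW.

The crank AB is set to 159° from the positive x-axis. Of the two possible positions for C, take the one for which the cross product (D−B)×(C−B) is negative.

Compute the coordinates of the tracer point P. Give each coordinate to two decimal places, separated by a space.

-2.17 1.23

A=(0,0), D=(7.00,0)
B = A + 4.00·(cos159°, sin159°) = (-3.7343, 1.4335)
|BD| = 10.8296
circle(B,9.00) ∩ circle(D,5.00): a=8.0003, h=4.1225
  candidates: C₊=(4.7413,4.4607) cross=44.645; C₋=(3.6499,-3.7117) cross=-44.645
  mode - wants cross < 0 → take C=(3.6499,-3.7117) (cross=-44.645)
ex = (C−B)/|BC| = (0.8205,-0.5717); ey = (0.5717,0.8205)
P = B + 1.40·ex + 0.73·ey = (-2.1683,1.2321)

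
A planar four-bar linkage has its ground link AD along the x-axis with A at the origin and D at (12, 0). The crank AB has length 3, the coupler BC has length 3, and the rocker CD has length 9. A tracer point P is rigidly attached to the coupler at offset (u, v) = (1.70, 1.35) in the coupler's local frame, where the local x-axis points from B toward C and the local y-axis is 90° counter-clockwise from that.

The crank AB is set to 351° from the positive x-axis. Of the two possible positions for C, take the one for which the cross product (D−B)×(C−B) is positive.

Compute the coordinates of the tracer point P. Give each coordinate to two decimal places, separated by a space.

1.85 1.39

A=(0,0), D=(12.00,0)
B = A + 3.00·(cos351°, sin351°) = (2.9631, -0.4693)
|BD| = 9.0491
circle(B,3.00) ∩ circle(D,9.00): a=0.5463, h=2.9498
  candidates: C₊=(3.3556,2.5049) cross=26.693; C₋=(3.6616,-3.3868) cross=-26.693
  mode + wants cross > 0 → take C=(3.3556,2.5049) (cross=26.693)
ex = (C−B)/|BC| = (0.1308,0.9914); ey = (-0.9914,0.1308)
P = B + 1.70·ex + 1.35·ey = (1.8471,1.3927)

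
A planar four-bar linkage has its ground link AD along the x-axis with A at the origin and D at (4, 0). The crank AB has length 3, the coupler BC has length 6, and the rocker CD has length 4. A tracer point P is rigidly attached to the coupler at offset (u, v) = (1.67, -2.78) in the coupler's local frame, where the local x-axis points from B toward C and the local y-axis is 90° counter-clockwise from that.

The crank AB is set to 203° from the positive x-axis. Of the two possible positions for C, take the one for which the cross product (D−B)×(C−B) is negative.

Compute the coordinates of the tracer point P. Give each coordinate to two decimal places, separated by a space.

A=(0,0), D=(4.00,0)
B = A + 3.00·(cos203°, sin203°) = (-2.7615, -1.1722)
|BD| = 6.8624
circle(B,6.00) ∩ circle(D,4.00): a=4.8884, h=3.4790
  candidates: C₊=(1.4608,3.0907) cross=23.874; C₋=(2.6493,-3.7651) cross=-23.874
  mode - wants cross < 0 → take C=(2.6493,-3.7651) (cross=-23.874)
ex = (C−B)/|BC| = (0.9018,-0.4321); ey = (0.4321,0.9018)
P = B + 1.67·ex + -2.78·ey = (-2.4569,-4.4009)

-2.46 -4.40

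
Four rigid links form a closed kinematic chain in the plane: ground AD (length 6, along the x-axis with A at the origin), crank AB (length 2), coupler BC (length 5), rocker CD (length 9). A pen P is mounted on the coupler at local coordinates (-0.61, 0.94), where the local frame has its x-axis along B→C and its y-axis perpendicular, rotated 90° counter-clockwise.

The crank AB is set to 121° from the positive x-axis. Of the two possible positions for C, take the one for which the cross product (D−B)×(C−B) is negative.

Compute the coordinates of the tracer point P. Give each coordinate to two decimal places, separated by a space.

A=(0,0), D=(6.00,0)
B = A + 2.00·(cos121°, sin121°) = (-1.0301, 1.7143)
|BD| = 7.2361
circle(B,5.00) ∩ circle(D,9.00): a=-0.2515, h=4.9937
  candidates: C₊=(-0.0913,6.6254) cross=36.135; C₋=(-2.4574,-3.0776) cross=-36.135
  mode - wants cross < 0 → take C=(-2.4574,-3.0776) (cross=-36.135)
ex = (C−B)/|BC| = (-0.2855,-0.9584); ey = (0.9584,-0.2855)
P = B + -0.61·ex + 0.94·ey = (0.0449,2.0306)

0.04 2.03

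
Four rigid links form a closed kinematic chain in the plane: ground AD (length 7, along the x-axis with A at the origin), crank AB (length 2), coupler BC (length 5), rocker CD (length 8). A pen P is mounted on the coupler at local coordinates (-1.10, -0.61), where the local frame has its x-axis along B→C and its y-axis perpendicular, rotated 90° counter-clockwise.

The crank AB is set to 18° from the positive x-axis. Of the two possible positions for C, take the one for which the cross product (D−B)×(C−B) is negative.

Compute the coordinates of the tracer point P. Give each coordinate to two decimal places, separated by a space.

1.73 1.86

A=(0,0), D=(7.00,0)
B = A + 2.00·(cos18°, sin18°) = (1.9021, 0.6180)
|BD| = 5.1352
circle(B,5.00) ∩ circle(D,8.00): a=-1.2297, h=4.8464
  candidates: C₊=(1.2646,5.5772) cross=24.887; C₋=(0.0981,-4.0452) cross=-24.887
  mode - wants cross < 0 → take C=(0.0981,-4.0452) (cross=-24.887)
ex = (C−B)/|BC| = (-0.3608,-0.9326); ey = (0.9326,-0.3608)
P = B + -1.10·ex + -0.61·ey = (1.7301,1.8640)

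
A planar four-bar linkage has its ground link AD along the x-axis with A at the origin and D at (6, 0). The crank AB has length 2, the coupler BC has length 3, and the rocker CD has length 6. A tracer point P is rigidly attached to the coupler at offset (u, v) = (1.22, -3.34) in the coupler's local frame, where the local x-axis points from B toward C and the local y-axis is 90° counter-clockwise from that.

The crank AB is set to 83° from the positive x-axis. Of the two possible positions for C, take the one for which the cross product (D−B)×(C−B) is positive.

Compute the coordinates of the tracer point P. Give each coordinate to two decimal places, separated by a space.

A=(0,0), D=(6.00,0)
B = A + 2.00·(cos83°, sin83°) = (0.2437, 1.9851)
|BD| = 6.0889
circle(B,3.00) ∩ circle(D,6.00): a=0.8273, h=2.8837
  candidates: C₊=(1.9660,4.4415) cross=17.558; C₋=(0.0857,-1.0107) cross=-17.558
  mode + wants cross > 0 → take C=(1.9660,4.4415) (cross=17.558)
ex = (C−B)/|BC| = (0.5741,0.8188); ey = (-0.8188,0.5741)
P = B + 1.22·ex + -3.34·ey = (3.6789,1.0666)

3.68 1.07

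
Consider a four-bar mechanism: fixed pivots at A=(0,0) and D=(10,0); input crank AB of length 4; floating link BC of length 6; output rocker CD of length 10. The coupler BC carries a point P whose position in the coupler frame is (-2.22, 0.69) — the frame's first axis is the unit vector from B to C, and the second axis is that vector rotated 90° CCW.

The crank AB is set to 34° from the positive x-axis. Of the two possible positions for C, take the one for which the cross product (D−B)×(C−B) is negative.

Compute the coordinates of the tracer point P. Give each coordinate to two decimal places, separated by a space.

A=(0,0), D=(10.00,0)
B = A + 4.00·(cos34°, sin34°) = (3.3162, 2.2368)
|BD| = 7.0482
circle(B,6.00) ∩ circle(D,10.00): a=-1.0161, h=5.9133
  candidates: C₊=(4.2292,8.1669) cross=41.678; C₋=(0.4760,-3.0484) cross=-41.678
  mode - wants cross < 0 → take C=(0.4760,-3.0484) (cross=-41.678)
ex = (C−B)/|BC| = (-0.4734,-0.8809); ey = (0.8809,-0.4734)
P = B + -2.22·ex + 0.69·ey = (4.9748,3.8657)

4.97 3.87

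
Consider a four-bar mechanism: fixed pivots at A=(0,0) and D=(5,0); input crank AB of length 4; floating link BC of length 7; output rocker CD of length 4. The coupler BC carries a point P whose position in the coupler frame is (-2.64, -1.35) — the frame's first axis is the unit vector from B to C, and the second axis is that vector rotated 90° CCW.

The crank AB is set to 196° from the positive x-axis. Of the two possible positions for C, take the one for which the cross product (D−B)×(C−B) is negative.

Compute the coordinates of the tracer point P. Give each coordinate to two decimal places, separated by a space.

A=(0,0), D=(5.00,0)
B = A + 4.00·(cos196°, sin196°) = (-3.8450, -1.1025)
|BD| = 8.9135
circle(B,7.00) ∩ circle(D,4.00): a=6.3079, h=3.0349
  candidates: C₊=(2.0390,2.6893) cross=27.052; C₋=(2.7898,-3.3339) cross=-27.052
  mode - wants cross < 0 → take C=(2.7898,-3.3339) (cross=-27.052)
ex = (C−B)/|BC| = (0.9478,-0.3188); ey = (0.3188,0.9478)
P = B + -2.64·ex + -1.35·ey = (-6.7777,-1.5406)

-6.78 -1.54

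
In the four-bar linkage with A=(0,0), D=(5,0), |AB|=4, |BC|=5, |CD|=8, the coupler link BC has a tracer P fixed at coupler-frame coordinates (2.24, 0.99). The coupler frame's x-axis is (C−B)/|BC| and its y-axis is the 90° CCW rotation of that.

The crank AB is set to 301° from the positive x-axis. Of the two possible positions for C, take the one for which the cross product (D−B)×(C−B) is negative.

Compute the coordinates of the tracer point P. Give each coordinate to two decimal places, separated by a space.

3.91 -5.04

A=(0,0), D=(5.00,0)
B = A + 4.00·(cos301°, sin301°) = (2.0602, -3.4287)
|BD| = 4.5165
circle(B,5.00) ∩ circle(D,8.00): a=-2.0593, h=4.5562
  candidates: C₊=(-2.7391,-2.0263) cross=20.578; C₋=(4.1786,-7.9577) cross=-20.578
  mode - wants cross < 0 → take C=(4.1786,-7.9577) (cross=-20.578)
ex = (C−B)/|BC| = (0.4237,-0.9058); ey = (0.9058,0.4237)
P = B + 2.24·ex + 0.99·ey = (3.9060,-5.0382)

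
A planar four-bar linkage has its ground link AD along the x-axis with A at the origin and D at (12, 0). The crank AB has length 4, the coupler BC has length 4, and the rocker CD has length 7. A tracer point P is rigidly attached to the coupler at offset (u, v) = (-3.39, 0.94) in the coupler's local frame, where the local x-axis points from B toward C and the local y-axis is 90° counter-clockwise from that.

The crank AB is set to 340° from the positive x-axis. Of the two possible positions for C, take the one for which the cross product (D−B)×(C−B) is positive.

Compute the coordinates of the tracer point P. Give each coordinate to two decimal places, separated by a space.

1.52 -4.08

A=(0,0), D=(12.00,0)
B = A + 4.00·(cos340°, sin340°) = (3.7588, -1.3681)
|BD| = 8.3540
circle(B,4.00) ∩ circle(D,7.00): a=2.2019, h=3.3394
  candidates: C₊=(5.3841,2.2868) cross=27.897; C₋=(6.4778,-4.3018) cross=-27.897
  mode + wants cross > 0 → take C=(5.3841,2.2868) (cross=27.897)
ex = (C−B)/|BC| = (0.4063,0.9137); ey = (-0.9137,0.4063)
P = B + -3.39·ex + 0.94·ey = (1.5224,-4.0837)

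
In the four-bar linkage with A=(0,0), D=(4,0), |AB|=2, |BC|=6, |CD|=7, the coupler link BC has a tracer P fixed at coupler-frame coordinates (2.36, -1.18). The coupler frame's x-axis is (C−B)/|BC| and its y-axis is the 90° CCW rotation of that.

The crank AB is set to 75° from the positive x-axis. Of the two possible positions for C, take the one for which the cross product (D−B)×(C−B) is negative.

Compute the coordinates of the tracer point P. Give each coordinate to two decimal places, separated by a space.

A=(0,0), D=(4.00,0)
B = A + 2.00·(cos75°, sin75°) = (0.5176, 1.9319)
|BD| = 3.9823
circle(B,6.00) ∩ circle(D,7.00): a=0.3589, h=5.9893
  candidates: C₊=(3.7369,6.9951) cross=23.851; C₋=(-2.0739,-3.4796) cross=-23.851
  mode - wants cross < 0 → take C=(-2.0739,-3.4796) (cross=-23.851)
ex = (C−B)/|BC| = (-0.4319,-0.9019); ey = (0.9019,-0.4319)
P = B + 2.36·ex + -1.18·ey = (-1.5660,0.3130)

-1.57 0.31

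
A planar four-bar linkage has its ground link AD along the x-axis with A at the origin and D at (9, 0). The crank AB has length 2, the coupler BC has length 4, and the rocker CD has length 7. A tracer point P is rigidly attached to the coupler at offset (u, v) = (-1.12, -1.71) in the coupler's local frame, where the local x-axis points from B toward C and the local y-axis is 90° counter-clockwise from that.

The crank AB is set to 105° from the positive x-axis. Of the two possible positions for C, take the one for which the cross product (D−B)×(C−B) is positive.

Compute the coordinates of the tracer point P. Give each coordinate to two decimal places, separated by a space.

-0.76 -0.10

A=(0,0), D=(9.00,0)
B = A + 2.00·(cos105°, sin105°) = (-0.5176, 1.9319)
|BD| = 9.7117
circle(B,4.00) ∩ circle(D,7.00): a=3.1569, h=2.4564
  candidates: C₊=(3.0648,3.7112) cross=23.856; C₋=(2.0875,-1.1035) cross=-23.856
  mode + wants cross > 0 → take C=(3.0648,3.7112) (cross=23.856)
ex = (C−B)/|BC| = (0.8956,0.4448); ey = (-0.4448,0.8956)
P = B + -1.12·ex + -1.71·ey = (-0.7600,-0.0979)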